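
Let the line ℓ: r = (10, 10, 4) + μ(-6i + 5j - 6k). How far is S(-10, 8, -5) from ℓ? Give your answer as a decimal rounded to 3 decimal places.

Taking (10, 10, 4) on ℓ with direction v = (-6, 5, -6): w = S − (10, 10, 4) = (-20, -2, -9), and w × v = (57, -66, -112).
Distance = |w × v| / |v| = √20149 / √97 ≈ 14.413.

14.413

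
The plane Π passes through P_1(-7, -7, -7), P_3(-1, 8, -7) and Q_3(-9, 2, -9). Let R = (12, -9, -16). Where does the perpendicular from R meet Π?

P_1P_3 = (6, 15, 0), P_1Q_3 = (-2, 9, -2); a normal to Π is P_1P_3 × P_1Q_3 = (-30, 12, 84).
Using P_1: Π has equation -30x + 12y + 84z = -462.
Foot = R − λn with λ = (n·R − d)/|n|² = (-1812 − (-462))/8100 = -1/6.
Foot = (12, -9, -16) − (-1/6)·(-30, 12, 84) = (7, -7, -2).

(7, -7, -2)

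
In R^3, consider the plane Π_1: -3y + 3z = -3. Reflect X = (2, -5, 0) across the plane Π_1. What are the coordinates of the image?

(2, 1, -6)

λ = (n·X − d)/|n|² = (15 − (-3))/18 = 1.
Reflection = X − 2λn = (2, -5, 0) − 2·(0, -3, 3) = (2, 1, -6).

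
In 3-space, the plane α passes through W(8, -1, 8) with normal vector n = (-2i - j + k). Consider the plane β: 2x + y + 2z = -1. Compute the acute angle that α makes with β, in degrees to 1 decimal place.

α: n·r = n·W gives -2x - y + z = -7.
cos θ = |n₁·n₂| / (|n₁||n₂|) = |-3| / (√6 · √9).
θ = arccos(0.40825) ≈ 65.9°.

65.9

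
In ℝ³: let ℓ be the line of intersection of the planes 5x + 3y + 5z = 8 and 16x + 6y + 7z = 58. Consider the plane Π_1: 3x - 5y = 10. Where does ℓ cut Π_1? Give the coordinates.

Direction of ℓ: (5, 3, 5) × (16, 6, 7) = (-9, 45, -18).
A point on ℓ: solving the two plane equations with x = 4 gives (4, 6, -6).
Substitute r = (4, 6, -6) + t(-9, 45, -18) into the plane: -18 + (-252)t = 10, so t = -1/9.
Intersection: (4, 6, -6) + (-1/9)·(-9, 45, -18) = (5, 1, -4).

(5, 1, -4)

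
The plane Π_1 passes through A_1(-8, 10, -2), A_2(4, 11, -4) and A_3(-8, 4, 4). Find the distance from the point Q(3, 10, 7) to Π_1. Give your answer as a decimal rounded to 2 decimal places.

A_1A_2 = (12, 1, -2), A_1A_3 = (0, -6, 6); a normal to Π_1 is A_1A_2 × A_1A_3 = (-6, -72, -72).
Using A_1: Π_1 has equation -6x - 72y - 72z = -528.
n·Q − d = (-6)·(3) + (-72)·(10) + (-72)·(7) − (-528) = -714; |n| = √10404.
Distance = |-714| / √10404 = 714/√10404 ≈ 7.00.

7.00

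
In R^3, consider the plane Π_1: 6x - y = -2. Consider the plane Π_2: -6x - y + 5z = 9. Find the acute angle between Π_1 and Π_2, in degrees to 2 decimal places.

43.05

cos θ = |n₁·n₂| / (|n₁||n₂|) = |-35| / (√37 · √62).
θ = arccos(0.73075) ≈ 43.05°.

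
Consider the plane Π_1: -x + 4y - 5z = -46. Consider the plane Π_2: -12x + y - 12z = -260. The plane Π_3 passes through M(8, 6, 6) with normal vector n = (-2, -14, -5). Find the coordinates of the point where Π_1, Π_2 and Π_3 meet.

Π_3: n·r = n·M gives -2x - 14y - 5z = -130.
Solving the 3×3 linear system -x + 4y - 5z = -46, -12x + y - 12z = -260, -2x - 14y - 5z = -130 (e.g. by elimination or Cramer's rule, determinant = -821) gives (12, 4, 10).

(12, 4, 10)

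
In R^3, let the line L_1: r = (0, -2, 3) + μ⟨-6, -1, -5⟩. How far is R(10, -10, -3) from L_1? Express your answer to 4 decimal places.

13.8634

Taking (0, -2, 3) on L_1 with direction v = (-6, -1, -5): w = R − (0, -2, 3) = (10, -8, -6), and w × v = (34, 86, -58).
Distance = |w × v| / |v| = √11916 / √62 ≈ 13.8634.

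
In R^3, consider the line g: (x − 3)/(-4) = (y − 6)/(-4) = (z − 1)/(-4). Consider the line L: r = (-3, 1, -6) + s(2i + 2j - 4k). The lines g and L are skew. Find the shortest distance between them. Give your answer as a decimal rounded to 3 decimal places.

g has direction (-4, -4, -4) through (3, 6, 1).
Common perpendicular direction n = (-4, -4, -4) × (2, 2, -4) = (24, -24, 0).
With w = (-3, 1, -6) − (3, 6, 1) = (-6, -5, -7), w · n = -24.
Distance = |w · n| / |n| = |-24| / √1152 ≈ 0.707.

0.707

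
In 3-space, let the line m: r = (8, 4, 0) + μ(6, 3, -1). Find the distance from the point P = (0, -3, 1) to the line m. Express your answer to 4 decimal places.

2.7346

Taking (8, 4, 0) on m with direction v = (6, 3, -1): w = P − (8, 4, 0) = (-8, -7, 1), and w × v = (4, -2, 18).
Distance = |w × v| / |v| = √344 / √46 ≈ 2.7346.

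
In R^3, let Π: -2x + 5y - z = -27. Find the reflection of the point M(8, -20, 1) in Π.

λ = (n·M − d)/|n|² = (-117 − (-27))/30 = -3.
Reflection = M − 2λn = (8, -20, 1) − (-6)·(-2, 5, -1) = (-4, 10, -5).

(-4, 10, -5)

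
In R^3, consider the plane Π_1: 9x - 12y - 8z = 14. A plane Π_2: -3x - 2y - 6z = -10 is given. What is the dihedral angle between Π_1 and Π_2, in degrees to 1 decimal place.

cos θ = |n₁·n₂| / (|n₁||n₂|) = |45| / (√289 · √49).
θ = arccos(0.37815) ≈ 67.8°.

67.8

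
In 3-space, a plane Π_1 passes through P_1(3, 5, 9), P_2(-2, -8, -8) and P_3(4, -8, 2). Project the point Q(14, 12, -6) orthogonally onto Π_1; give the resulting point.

(-1, 6, 3)

P_1P_2 = (-5, -13, -17), P_1P_3 = (1, -13, -7); a normal to Π_1 is P_1P_2 × P_1P_3 = (-130, -52, 78).
Using P_1: Π_1 has equation -130x - 52y + 78z = 52.
Foot = Q − λn with λ = (n·Q − d)/|n|² = (-2912 − 52)/25688 = -3/26.
Foot = (14, 12, -6) − (-3/26)·(-130, -52, 78) = (-1, 6, 3).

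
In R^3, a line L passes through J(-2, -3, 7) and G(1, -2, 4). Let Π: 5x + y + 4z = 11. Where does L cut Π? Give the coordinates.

(-5, -4, 10)

A direction vector for L is G − J = (3, 1, -3).
Substitute r = (-2, -3, 7) + t(3, 1, -3) into the plane: 15 + 4t = 11, so t = -1.
Intersection: (-2, -3, 7) + (-1)·(3, 1, -3) = (-5, -4, 10).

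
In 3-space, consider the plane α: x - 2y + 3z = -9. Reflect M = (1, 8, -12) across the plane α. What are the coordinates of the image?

λ = (n·M − d)/|n|² = (-51 − (-9))/14 = -3.
Reflection = M − 2λn = (1, 8, -12) − (-6)·(1, -2, 3) = (7, -4, 6).

(7, -4, 6)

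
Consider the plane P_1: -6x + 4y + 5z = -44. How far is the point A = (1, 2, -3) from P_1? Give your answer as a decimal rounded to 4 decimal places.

3.5328

n·A − d = (-6)·(1) + (4)·(2) + (5)·(-3) − (-44) = 31; |n| = √77.
Distance = |31| / √77 = 31/√77 ≈ 3.5328.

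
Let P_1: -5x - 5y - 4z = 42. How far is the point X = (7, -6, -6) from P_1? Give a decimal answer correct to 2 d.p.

2.83

n·X − d = (-5)·(7) + (-5)·(-6) + (-4)·(-6) − 42 = -23; |n| = √66.
Distance = |-23| / √66 = 23/√66 ≈ 2.83.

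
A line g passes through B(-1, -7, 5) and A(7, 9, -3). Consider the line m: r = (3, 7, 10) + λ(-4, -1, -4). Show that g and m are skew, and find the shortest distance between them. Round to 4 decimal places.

7.9693

A direction vector for g is A − B = (8, 16, -8).
Common perpendicular direction n = (8, 16, -8) × (-4, -1, -4) = (-72, 64, 56).
With w = (3, 7, 10) − (-1, -7, 5) = (4, 14, 5), w · n = 888.
Since n ≠ 0 the lines are not parallel, and w · n = 888 ≠ 0 so they do not intersect; hence they are skew.
Distance = |w · n| / |n| = |888| / √12416 ≈ 7.9693.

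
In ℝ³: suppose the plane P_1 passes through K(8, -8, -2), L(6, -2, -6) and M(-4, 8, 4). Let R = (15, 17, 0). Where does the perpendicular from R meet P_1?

(0, 8, -6)

KL = (-2, 6, -4), KM = (-12, 16, 6); a normal to P_1 is KL × KM = (100, 60, 40).
Using K: P_1 has equation 100x + 60y + 40z = 240.
Foot = R − λn with λ = (n·R − d)/|n|² = (2520 − 240)/15200 = 3/20.
Foot = (15, 17, 0) − (3/20)·(100, 60, 40) = (0, 8, -6).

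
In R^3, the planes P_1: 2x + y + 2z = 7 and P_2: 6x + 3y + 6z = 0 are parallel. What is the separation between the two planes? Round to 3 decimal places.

Rescale P_2 by 1/3: 2x + y + 2z = 0. Then distance = |7 − 0| / √9 ≈ 2.333.

2.333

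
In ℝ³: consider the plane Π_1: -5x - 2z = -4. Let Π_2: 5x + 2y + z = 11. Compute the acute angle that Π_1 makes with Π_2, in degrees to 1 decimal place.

23.7

cos θ = |n₁·n₂| / (|n₁||n₂|) = |-27| / (√29 · √30).
θ = arccos(0.91539) ≈ 23.7°.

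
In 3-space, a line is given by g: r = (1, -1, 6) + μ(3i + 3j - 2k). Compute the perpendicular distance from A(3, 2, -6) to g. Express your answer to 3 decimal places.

Taking (1, -1, 6) on g with direction v = (3, 3, -2): w = A − (1, -1, 6) = (2, 3, -12), and w × v = (30, -32, -3).
Distance = |w × v| / |v| = √1933 / √22 ≈ 9.374.

9.374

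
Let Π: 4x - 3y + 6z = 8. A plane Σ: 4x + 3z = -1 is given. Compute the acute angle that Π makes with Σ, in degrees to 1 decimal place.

cos θ = |n₁·n₂| / (|n₁||n₂|) = |34| / (√61 · √25).
θ = arccos(0.87065) ≈ 29.5°.

29.5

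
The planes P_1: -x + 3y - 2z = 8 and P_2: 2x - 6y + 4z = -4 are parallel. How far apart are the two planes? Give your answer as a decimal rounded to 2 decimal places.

1.60

Rescale P_2 by 1/(-2): -x + 3y - 2z = 2. Then distance = |8 − 2| / √14 ≈ 1.60.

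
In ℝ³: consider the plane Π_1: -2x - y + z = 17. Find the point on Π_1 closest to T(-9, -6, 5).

(-5, -4, 3)

Foot = T − λn with λ = (n·T − d)/|n|² = (29 − 17)/6 = 2.
Foot = (-9, -6, 5) − 2·(-2, -1, 1) = (-5, -4, 3).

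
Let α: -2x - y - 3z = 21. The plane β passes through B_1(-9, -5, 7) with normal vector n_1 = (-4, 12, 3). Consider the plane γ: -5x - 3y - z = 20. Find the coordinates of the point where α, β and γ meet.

(-3, 0, -5)

β: n_1·r = n_1·B_1 gives -4x + 12y + 3z = -3.
Solving the 3×3 linear system -2x - y - 3z = 21, -4x + 12y + 3z = -3, -5x - 3y - z = 20 (e.g. by elimination or Cramer's rule, determinant = -191) gives (-3, 0, -5).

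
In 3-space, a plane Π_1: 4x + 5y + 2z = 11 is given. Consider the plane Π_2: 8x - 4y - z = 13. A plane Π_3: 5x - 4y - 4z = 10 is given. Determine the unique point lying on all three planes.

(2, 1, -1)

Solving the 3×3 linear system 4x + 5y + 2z = 11, 8x - 4y - z = 13, 5x - 4y - 4z = 10 (e.g. by elimination or Cramer's rule, determinant = 159) gives (2, 1, -1).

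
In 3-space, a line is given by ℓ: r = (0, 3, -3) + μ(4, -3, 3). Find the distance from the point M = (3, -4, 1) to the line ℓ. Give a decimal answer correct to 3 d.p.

Taking (0, 3, -3) on ℓ with direction v = (4, -3, 3): w = M − (0, 3, -3) = (3, -7, 4), and w × v = (-9, 7, 19).
Distance = |w × v| / |v| = √491 / √34 ≈ 3.800.

3.800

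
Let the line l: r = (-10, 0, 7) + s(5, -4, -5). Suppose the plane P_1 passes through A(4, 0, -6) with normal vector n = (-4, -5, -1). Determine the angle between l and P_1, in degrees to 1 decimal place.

5.4

P_1: n·r = n·A gives -4x - 5y - z = -10.
sin θ = |n·v| / (|n||v|) = |5| / (√42 · √66) = 0.09497.
θ ≈ 5.4°.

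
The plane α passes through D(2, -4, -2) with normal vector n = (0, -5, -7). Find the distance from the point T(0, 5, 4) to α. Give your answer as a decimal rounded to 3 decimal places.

10.114

α: n·r = n·D gives -5y - 7z = 34.
n·T − d = (0)·(0) + (-5)·(5) + (-7)·(4) − 34 = -87; |n| = √74.
Distance = |-87| / √74 = 87/√74 ≈ 10.114.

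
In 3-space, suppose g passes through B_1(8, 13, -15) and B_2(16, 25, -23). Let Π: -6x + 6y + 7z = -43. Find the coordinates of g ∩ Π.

A direction vector for g is B_2 − B_1 = (8, 12, -8).
Substitute r = (8, 13, -15) + t(8, 12, -8) into the plane: -75 + (-32)t = -43, so t = -1.
Intersection: (8, 13, -15) + (-1)·(8, 12, -8) = (0, 1, -7).

(0, 1, -7)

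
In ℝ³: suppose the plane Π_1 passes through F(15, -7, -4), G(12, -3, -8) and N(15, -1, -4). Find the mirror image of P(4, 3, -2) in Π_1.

FG = (-3, 4, -4), FN = (0, 6, 0); a normal to Π_1 is FG × FN = (24, 0, -18).
Using F: Π_1 has equation 24x - 18z = 432.
λ = (n·P − d)/|n|² = (132 − 432)/900 = -1/3.
Reflection = P − 2λn = (4, 3, -2) − (-2/3)·(24, 0, -18) = (20, 3, -14).

(20, 3, -14)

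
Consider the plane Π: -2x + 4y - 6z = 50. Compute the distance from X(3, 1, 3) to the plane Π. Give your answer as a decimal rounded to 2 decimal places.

n·X − d = (-2)·(3) + (4)·(1) + (-6)·(3) − 50 = -70; |n| = √56.
Distance = |-70| / √56 = 70/√56 ≈ 9.35.

9.35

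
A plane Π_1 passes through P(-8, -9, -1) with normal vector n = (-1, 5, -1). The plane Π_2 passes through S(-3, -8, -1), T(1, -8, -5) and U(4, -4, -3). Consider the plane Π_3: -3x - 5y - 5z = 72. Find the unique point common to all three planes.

(6, -8, -10)

Π_1: n·r = n·P gives -x + 5y - z = -36.
ST = (4, 0, -4), SU = (7, 4, -2); a normal to Π_2 is ST × SU = (16, -20, 16).
Using S: Π_2 has equation 16x - 20y + 16z = 96.
Solving the 3×3 linear system -x + 5y - z = -36, 16x - 20y + 16z = 96, -3x - 5y - 5z = 72 (e.g. by elimination or Cramer's rule, determinant = 120) gives (6, -8, -10).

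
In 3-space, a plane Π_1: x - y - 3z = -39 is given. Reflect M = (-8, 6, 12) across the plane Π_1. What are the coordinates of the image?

(-6, 4, 6)

λ = (n·M − d)/|n|² = (-50 − (-39))/11 = -1.
Reflection = M − 2λn = (-8, 6, 12) − (-2)·(1, -1, -3) = (-6, 4, 6).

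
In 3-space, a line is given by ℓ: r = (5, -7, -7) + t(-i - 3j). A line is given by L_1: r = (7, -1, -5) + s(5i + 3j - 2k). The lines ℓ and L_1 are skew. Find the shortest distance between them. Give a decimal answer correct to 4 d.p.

Common perpendicular direction n = (-1, -3, 0) × (5, 3, -2) = (6, -2, 12).
With w = (7, -1, -5) − (5, -7, -7) = (2, 6, 2), w · n = 24.
Distance = |w · n| / |n| = |24| / √184 ≈ 1.7693.

1.7693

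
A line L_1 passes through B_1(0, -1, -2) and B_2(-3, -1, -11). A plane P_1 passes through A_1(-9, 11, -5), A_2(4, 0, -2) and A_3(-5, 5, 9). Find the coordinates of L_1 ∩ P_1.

(3, -1, 7)

A direction vector for L_1 is B_2 − B_1 = (-3, 0, -9).
A_1A_2 = (13, -11, 3), A_1A_3 = (4, -6, 14); a normal to P_1 is A_1A_2 × A_1A_3 = (-136, -170, -34).
Using A_1: P_1 has equation -136x - 170y - 34z = -476.
Substitute r = (0, -1, -2) + t(-3, 0, -9) into the plane: 238 + 714t = -476, so t = -1.
Intersection: (0, -1, -2) + (-1)·(-3, 0, -9) = (3, -1, 7).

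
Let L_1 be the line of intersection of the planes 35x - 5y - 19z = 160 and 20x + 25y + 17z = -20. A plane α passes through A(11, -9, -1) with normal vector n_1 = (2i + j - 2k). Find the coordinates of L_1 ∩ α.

(2, 1, -5)

Direction of L_1: (35, -5, -19) × (20, 25, 17) = (390, -975, 975).
A point on L_1: solving the two plane equations with x = -2 gives (-2, 11, -15).
α: n_1·r = n_1·A gives 2x + y - 2z = 15.
Substitute r = (-2, 11, -15) + t(390, -975, 975) into the plane: 37 + (-2145)t = 15, so t = 2/195.
Intersection: (-2, 11, -15) + (2/195)·(390, -975, 975) = (2, 1, -5).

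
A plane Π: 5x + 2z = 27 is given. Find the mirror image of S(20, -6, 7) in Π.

λ = (n·S − d)/|n|² = (114 − 27)/29 = 3.
Reflection = S − 2λn = (20, -6, 7) − 6·(5, 0, 2) = (-10, -6, -5).

(-10, -6, -5)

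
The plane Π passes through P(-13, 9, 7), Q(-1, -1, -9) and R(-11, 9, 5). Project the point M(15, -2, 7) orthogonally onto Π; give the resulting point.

(0, 4, -8)

PQ = (12, -10, -16), PR = (2, 0, -2); a normal to Π is PQ × PR = (20, -8, 20).
Using P: Π has equation 20x - 8y + 20z = -192.
Foot = M − λn with λ = (n·M − d)/|n|² = (456 − (-192))/864 = 3/4.
Foot = (15, -2, 7) − (3/4)·(20, -8, 20) = (0, 4, -8).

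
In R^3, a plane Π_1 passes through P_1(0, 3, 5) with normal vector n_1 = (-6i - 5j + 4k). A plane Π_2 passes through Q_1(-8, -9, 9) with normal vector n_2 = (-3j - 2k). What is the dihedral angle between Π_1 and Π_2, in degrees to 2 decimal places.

77.22

Π_1: n_1·r = n_1·P_1 gives -6x - 5y + 4z = 5.
Π_2: n_2·r = n_2·Q_1 gives -3y - 2z = 9.
cos θ = |n₁·n₂| / (|n₁||n₂|) = |7| / (√77 · √13).
θ = arccos(0.22125) ≈ 77.22°.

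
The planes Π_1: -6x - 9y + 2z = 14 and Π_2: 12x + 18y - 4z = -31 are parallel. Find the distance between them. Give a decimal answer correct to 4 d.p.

0.1364

Rescale Π_2 by 1/(-2): -6x - 9y + 2z = 31/2. Then distance = |14 − (31/2)| / √121 ≈ 0.1364.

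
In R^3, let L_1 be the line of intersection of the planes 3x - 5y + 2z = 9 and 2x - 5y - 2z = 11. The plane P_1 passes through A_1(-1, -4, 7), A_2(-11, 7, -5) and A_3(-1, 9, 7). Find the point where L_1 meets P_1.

(-6, -5, 1)

Direction of L_1: (3, -5, 2) × (2, -5, -2) = (20, 10, -5).
A point on L_1: solving the two plane equations with x = 2 gives (2, -1, -1).
A_1A_2 = (-10, 11, -12), A_1A_3 = (0, 13, 0); a normal to P_1 is A_1A_2 × A_1A_3 = (156, 0, -130).
Using A_1: P_1 has equation 156x - 130z = -1066.
Substitute r = (2, -1, -1) + t(20, 10, -5) into the plane: 442 + 3770t = -1066, so t = -2/5.
Intersection: (2, -1, -1) + (-2/5)·(20, 10, -5) = (-6, -5, 1).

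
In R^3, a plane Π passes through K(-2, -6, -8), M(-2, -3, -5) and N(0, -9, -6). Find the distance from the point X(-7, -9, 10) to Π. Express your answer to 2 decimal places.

11.66

KM = (0, 3, 3), KN = (2, -3, 2); a normal to Π is KM × KN = (15, 6, -6).
Using K: Π has equation 15x + 6y - 6z = -18.
n·X − d = (15)·(-7) + (6)·(-9) + (-6)·(10) − (-18) = -201; |n| = √297.
Distance = |-201| / √297 = 201/√297 ≈ 11.66.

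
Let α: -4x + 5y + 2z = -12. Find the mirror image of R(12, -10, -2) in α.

(-4, 10, 6)

λ = (n·R − d)/|n|² = (-102 − (-12))/45 = -2.
Reflection = R − 2λn = (12, -10, -2) − (-4)·(-4, 5, 2) = (-4, 10, 6).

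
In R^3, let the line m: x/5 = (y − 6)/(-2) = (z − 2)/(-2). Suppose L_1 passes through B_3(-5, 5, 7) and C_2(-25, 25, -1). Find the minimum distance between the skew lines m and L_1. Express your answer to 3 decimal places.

0.524

m has direction (5, -2, -2) through (0, 6, 2).
A direction vector for L_1 is C_2 − B_3 = (-20, 20, -8).
Common perpendicular direction n = (5, -2, -2) × (-20, 20, -8) = (56, 80, 60).
With w = (-5, 5, 7) − (0, 6, 2) = (-5, -1, 5), w · n = -60.
Distance = |w · n| / |n| = |-60| / √13136 ≈ 0.524.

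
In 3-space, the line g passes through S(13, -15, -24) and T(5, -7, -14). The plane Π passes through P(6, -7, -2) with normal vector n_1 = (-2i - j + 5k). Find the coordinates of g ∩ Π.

A direction vector for g is T − S = (-8, 8, 10).
Π: n_1·r = n_1·P gives -2x - y + 5z = -15.
Substitute r = (13, -15, -24) + t(-8, 8, 10) into the plane: -131 + 58t = -15, so t = 2.
Intersection: (13, -15, -24) + 2·(-8, 8, 10) = (-3, 1, -4).

(-3, 1, -4)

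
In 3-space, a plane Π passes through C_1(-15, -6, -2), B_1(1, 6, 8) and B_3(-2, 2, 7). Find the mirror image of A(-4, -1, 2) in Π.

C_1B_1 = (16, 12, 10), C_1B_3 = (13, 8, 9); a normal to Π is C_1B_1 × C_1B_3 = (28, -14, -28).
Using C_1: Π has equation 28x - 14y - 28z = -280.
λ = (n·A − d)/|n|² = (-154 − (-280))/1764 = 1/14.
Reflection = A − 2λn = (-4, -1, 2) − (1/7)·(28, -14, -28) = (-8, 1, 6).

(-8, 1, 6)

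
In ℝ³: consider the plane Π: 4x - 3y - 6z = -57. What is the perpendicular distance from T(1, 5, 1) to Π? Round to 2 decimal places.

5.12

n·T − d = (4)·(1) + (-3)·(5) + (-6)·(1) − (-57) = 40; |n| = √61.
Distance = |40| / √61 = 40/√61 ≈ 5.12.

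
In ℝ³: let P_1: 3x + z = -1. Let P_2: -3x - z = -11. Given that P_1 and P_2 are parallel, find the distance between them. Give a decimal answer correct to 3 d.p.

Rescale P_2 by 1/(-1): 3x + z = 11. Then distance = |-1 − 11| / √10 ≈ 3.795.

3.795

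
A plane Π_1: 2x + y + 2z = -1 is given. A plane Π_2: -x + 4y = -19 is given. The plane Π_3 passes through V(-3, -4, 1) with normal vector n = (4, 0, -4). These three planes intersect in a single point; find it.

(-1, -5, 3)

Π_3: n·r = n·V gives 4x - 4z = -16.
Solving the 3×3 linear system 2x + y + 2z = -1, -x + 4y = -19, 4x - 4z = -16 (e.g. by elimination or Cramer's rule, determinant = -68) gives (-1, -5, 3).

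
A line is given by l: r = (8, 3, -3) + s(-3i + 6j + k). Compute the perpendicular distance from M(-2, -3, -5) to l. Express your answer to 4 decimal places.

Taking (8, 3, -3) on l with direction v = (-3, 6, 1): w = M − (8, 3, -3) = (-10, -6, -2), and w × v = (6, 16, -78).
Distance = |w × v| / |v| = √6376 / √46 ≈ 11.7732.

11.7732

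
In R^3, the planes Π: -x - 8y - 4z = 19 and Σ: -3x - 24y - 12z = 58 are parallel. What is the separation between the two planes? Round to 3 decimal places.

0.037

Rescale Σ by 1/3: -x - 8y - 4z = 58/3. Then distance = |19 − (58/3)| / √81 ≈ 0.037.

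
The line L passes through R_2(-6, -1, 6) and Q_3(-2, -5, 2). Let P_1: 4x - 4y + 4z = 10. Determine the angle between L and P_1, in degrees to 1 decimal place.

A direction vector for L is Q_3 − R_2 = (4, -4, -4).
sin θ = |n·v| / (|n||v|) = |16| / (√48 · √48) = 0.33333.
θ ≈ 19.5°.

19.5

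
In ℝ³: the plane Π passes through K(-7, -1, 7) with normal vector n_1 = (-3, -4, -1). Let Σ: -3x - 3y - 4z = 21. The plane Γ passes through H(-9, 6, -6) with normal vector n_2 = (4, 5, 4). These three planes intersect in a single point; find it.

(3, -6, -3)

Π: n_1·r = n_1·K gives -3x - 4y - z = 18.
Γ: n_2·r = n_2·H gives 4x + 5y + 4z = -30.
Solving the 3×3 linear system -3x - 4y - z = 18, -3x - 3y - 4z = 21, 4x + 5y + 4z = -30 (e.g. by elimination or Cramer's rule, determinant = -5) gives (3, -6, -3).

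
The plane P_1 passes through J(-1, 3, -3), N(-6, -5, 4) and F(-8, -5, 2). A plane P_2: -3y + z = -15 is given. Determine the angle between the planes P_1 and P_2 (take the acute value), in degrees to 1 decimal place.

JN = (-5, -8, 7), JF = (-7, -8, 5); a normal to P_1 is JN × JF = (16, -24, -16).
Using J: P_1 has equation 16x - 24y - 16z = -40.
cos θ = |n₁·n₂| / (|n₁||n₂|) = |56| / (√1088 · √10).
θ = arccos(0.53688) ≈ 57.5°.

57.5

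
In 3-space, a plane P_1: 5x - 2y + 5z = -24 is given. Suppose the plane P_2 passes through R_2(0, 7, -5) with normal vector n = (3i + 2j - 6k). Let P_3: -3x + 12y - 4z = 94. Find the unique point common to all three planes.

(2, 7, -4)

P_2: n·r = n·R_2 gives 3x + 2y - 6z = 44.
Solving the 3×3 linear system 5x - 2y + 5z = -24, 3x + 2y - 6z = 44, -3x + 12y - 4z = 94 (e.g. by elimination or Cramer's rule, determinant = 470) gives (2, 7, -4).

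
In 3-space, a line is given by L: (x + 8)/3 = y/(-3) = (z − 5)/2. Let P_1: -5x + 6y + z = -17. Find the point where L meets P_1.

L has direction (3, -3, 2) through (-8, 0, 5).
Substitute r = (-8, 0, 5) + t(3, -3, 2) into the plane: 45 + (-31)t = -17, so t = 2.
Intersection: (-8, 0, 5) + 2·(3, -3, 2) = (-2, -6, 9).

(-2, -6, 9)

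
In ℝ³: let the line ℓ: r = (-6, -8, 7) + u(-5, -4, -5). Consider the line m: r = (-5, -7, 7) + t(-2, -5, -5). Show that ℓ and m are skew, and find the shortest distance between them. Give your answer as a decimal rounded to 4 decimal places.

Common perpendicular direction n = (-5, -4, -5) × (-2, -5, -5) = (-5, -15, 17).
With w = (-5, -7, 7) − (-6, -8, 7) = (1, 1, 0), w · n = -20.
Since n ≠ 0 the lines are not parallel, and w · n = -20 ≠ 0 so they do not intersect; hence they are skew.
Distance = |w · n| / |n| = |-20| / √539 ≈ 0.8615.

0.8615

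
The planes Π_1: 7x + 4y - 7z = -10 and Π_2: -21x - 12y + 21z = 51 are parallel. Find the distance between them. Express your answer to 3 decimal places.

Rescale Π_2 by 1/(-3): 7x + 4y - 7z = -17. Then distance = |-10 − (-17)| / √114 ≈ 0.656.

0.656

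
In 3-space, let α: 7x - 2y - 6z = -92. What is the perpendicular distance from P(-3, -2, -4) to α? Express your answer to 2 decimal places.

n·P − d = (7)·(-3) + (-2)·(-2) + (-6)·(-4) − (-92) = 99; |n| = √89.
Distance = |99| / √89 = 99/√89 ≈ 10.49.

10.49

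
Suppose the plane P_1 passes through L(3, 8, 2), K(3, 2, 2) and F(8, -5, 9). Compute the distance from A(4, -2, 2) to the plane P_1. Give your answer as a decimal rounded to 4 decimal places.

LK = (0, -6, 0), LF = (5, -13, 7); a normal to P_1 is LK × LF = (-42, 0, 30).
Using L: P_1 has equation -42x + 30z = -66.
n·A − d = (-42)·(4) + (0)·(-2) + (30)·(2) − (-66) = -42; |n| = √2664.
Distance = |-42| / √2664 = 42/√2664 ≈ 0.8137.

0.8137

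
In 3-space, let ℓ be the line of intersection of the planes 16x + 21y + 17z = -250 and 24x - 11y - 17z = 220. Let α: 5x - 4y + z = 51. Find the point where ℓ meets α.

(2, -11, -3)

Direction of ℓ: (16, 21, 17) × (24, -11, -17) = (-170, 680, -680).
A point on ℓ: solving the two plane equations with x = 4 gives (4, -19, 5).
Substitute r = (4, -19, 5) + t(-170, 680, -680) into the plane: 101 + (-4250)t = 51, so t = 1/85.
Intersection: (4, -19, 5) + (1/85)·(-170, 680, -680) = (2, -11, -3).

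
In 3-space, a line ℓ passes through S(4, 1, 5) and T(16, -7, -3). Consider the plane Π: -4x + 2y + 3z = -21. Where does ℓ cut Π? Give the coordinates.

A direction vector for ℓ is T − S = (12, -8, -8).
Substitute r = (4, 1, 5) + t(12, -8, -8) into the plane: 1 + (-88)t = -21, so t = 1/4.
Intersection: (4, 1, 5) + (1/4)·(12, -8, -8) = (7, -1, 3).

(7, -1, 3)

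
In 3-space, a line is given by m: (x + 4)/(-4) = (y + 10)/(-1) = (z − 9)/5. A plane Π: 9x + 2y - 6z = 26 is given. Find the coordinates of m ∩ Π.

(4, -8, -1)

m has direction (-4, -1, 5) through (-4, -10, 9).
Substitute r = (-4, -10, 9) + t(-4, -1, 5) into the plane: -110 + (-68)t = 26, so t = -2.
Intersection: (-4, -10, 9) + (-2)·(-4, -1, 5) = (4, -8, -1).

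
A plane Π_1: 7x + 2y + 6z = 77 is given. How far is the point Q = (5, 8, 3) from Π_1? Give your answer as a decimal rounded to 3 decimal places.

n·Q − d = (7)·(5) + (2)·(8) + (6)·(3) − 77 = -8; |n| = √89.
Distance = |-8| / √89 = 8/√89 ≈ 0.848.

0.848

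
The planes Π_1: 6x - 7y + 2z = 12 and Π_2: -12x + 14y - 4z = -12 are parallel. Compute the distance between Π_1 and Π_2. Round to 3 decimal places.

0.636

Rescale Π_2 by 1/(-2): 6x - 7y + 2z = 6. Then distance = |12 − 6| / √89 ≈ 0.636.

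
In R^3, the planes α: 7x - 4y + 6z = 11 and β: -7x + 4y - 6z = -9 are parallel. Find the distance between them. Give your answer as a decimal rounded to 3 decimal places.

0.199

Rescale β by 1/(-1): 7x - 4y + 6z = 9. Then distance = |11 − 9| / √101 ≈ 0.199.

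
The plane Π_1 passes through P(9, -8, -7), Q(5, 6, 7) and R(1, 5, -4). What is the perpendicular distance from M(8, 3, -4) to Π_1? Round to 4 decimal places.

PQ = (-4, 14, 14), PR = (-8, 13, 3); a normal to Π_1 is PQ × PR = (-140, -100, 60).
Using P: Π_1 has equation -140x - 100y + 60z = -880.
n·M − d = (-140)·(8) + (-100)·(3) + (60)·(-4) − (-880) = -780; |n| = √33200.
Distance = |-780| / √33200 = 780/√33200 ≈ 4.2808.

4.2808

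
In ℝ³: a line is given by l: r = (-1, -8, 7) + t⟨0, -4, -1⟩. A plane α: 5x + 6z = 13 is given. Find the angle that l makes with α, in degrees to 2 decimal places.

10.74

sin θ = |n·v| / (|n||v|) = |-6| / (√61 · √17) = 0.18632.
θ ≈ 10.74°.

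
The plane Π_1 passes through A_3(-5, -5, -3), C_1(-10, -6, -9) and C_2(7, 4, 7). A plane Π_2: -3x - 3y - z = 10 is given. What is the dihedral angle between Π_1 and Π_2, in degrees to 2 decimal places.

82.66

A_3C_1 = (-5, -1, -6), A_3C_2 = (12, 9, 10); a normal to Π_1 is A_3C_1 × A_3C_2 = (44, -22, -33).
Using A_3: Π_1 has equation 44x - 22y - 33z = -11.
cos θ = |n₁·n₂| / (|n₁||n₂|) = |-33| / (√3509 · √19).
θ = arccos(0.12780) ≈ 82.66°.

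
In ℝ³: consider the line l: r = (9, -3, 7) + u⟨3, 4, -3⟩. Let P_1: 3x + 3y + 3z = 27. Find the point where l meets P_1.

Substitute r = (9, -3, 7) + t(3, 4, -3) into the plane: 39 + 12t = 27, so t = -1.
Intersection: (9, -3, 7) + (-1)·(3, 4, -3) = (6, -7, 10).

(6, -7, 10)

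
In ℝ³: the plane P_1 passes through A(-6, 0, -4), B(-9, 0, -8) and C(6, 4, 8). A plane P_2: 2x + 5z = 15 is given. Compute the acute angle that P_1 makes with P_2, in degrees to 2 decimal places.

AB = (-3, 0, -4), AC = (12, 4, 12); a normal to P_1 is AB × AC = (16, -12, -12).
Using A: P_1 has equation 16x - 12y - 12z = -48.
cos θ = |n₁·n₂| / (|n₁||n₂|) = |-28| / (√544 · √29).
θ = arccos(0.22293) ≈ 77.12°.

77.12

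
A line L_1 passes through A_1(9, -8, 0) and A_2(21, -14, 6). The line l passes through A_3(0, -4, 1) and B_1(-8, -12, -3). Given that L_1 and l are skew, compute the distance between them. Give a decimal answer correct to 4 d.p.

A direction vector for L_1 is A_2 − A_1 = (12, -6, 6).
A direction vector for l is B_1 − A_3 = (-8, -8, -4).
Common perpendicular direction n = (12, -6, 6) × (-8, -8, -4) = (72, 0, -144).
With w = (0, -4, 1) − (9, -8, 0) = (-9, 4, 1), w · n = -792.
Distance = |w · n| / |n| = |-792| / √25920 ≈ 4.9193.

4.9193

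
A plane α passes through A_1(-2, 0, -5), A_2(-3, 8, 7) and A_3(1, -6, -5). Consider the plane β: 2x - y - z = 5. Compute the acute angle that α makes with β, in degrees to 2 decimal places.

51.42

A_1A_2 = (-1, 8, 12), A_1A_3 = (3, -6, 0); a normal to α is A_1A_2 × A_1A_3 = (72, 36, -18).
Using A_1: α has equation 72x + 36y - 18z = -54.
cos θ = |n₁·n₂| / (|n₁||n₂|) = |126| / (√6804 · √6).
θ = arccos(0.62361) ≈ 51.42°.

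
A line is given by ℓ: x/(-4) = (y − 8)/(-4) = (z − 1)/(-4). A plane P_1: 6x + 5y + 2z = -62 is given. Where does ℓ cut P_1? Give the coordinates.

ℓ has direction (-4, -4, -4) through (0, 8, 1).
Substitute r = (0, 8, 1) + t(-4, -4, -4) into the plane: 42 + (-52)t = -62, so t = 2.
Intersection: (0, 8, 1) + 2·(-4, -4, -4) = (-8, 0, -7).

(-8, 0, -7)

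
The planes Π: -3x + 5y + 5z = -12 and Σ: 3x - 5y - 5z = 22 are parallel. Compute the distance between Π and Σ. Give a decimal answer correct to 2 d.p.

Rescale Σ by 1/(-1): -3x + 5y + 5z = -22. Then distance = |-12 − (-22)| / √59 ≈ 1.30.

1.30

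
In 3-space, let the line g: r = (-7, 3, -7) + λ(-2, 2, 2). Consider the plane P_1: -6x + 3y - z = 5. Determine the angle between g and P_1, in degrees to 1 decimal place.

42.9

sin θ = |n·v| / (|n||v|) = |16| / (√46 · √12) = 0.68101.
θ ≈ 42.9°.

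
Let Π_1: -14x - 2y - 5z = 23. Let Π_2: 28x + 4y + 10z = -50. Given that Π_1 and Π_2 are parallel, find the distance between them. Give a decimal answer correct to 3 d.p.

Rescale Π_2 by 1/(-2): -14x - 2y - 5z = 25. Then distance = |23 − 25| / √225 ≈ 0.133.

0.133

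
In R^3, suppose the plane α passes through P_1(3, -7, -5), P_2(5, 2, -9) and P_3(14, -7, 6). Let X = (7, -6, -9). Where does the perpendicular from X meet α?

(4, -4, -6)

P_1P_2 = (2, 9, -4), P_1P_3 = (11, 0, 11); a normal to α is P_1P_2 × P_1P_3 = (99, -66, -99).
Using P_1: α has equation 99x - 66y - 99z = 1254.
Foot = X − λn with λ = (n·X − d)/|n|² = (1980 − 1254)/23958 = 1/33.
Foot = (7, -6, -9) − (1/33)·(99, -66, -99) = (4, -4, -6).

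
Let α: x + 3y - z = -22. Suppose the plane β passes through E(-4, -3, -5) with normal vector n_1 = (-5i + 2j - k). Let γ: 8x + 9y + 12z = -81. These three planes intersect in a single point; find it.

(-6, -5, 1)

β: n_1·r = n_1·E gives -5x + 2y - z = 19.
Solving the 3×3 linear system x + 3y - z = -22, -5x + 2y - z = 19, 8x + 9y + 12z = -81 (e.g. by elimination or Cramer's rule, determinant = 250) gives (-6, -5, 1).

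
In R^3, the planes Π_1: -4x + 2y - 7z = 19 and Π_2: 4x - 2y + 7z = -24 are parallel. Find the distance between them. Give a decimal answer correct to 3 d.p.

Rescale Π_2 by 1/(-1): -4x + 2y - 7z = 24. Then distance = |19 − 24| / √69 ≈ 0.602.

0.602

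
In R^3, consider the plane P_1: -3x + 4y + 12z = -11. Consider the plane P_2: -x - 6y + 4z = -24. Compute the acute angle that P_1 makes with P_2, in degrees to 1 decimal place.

cos θ = |n₁·n₂| / (|n₁||n₂|) = |27| / (√169 · √53).
θ = arccos(0.28529) ≈ 73.4°.

73.4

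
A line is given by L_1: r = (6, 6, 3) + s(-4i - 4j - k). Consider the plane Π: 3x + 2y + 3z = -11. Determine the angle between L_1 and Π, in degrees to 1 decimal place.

sin θ = |n·v| / (|n||v|) = |-23| / (√22 · √33) = 0.85361.
θ ≈ 58.6°.

58.6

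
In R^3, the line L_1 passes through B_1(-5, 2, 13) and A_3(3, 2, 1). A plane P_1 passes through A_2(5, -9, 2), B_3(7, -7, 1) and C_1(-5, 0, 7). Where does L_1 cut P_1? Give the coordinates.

(1, 2, 4)

A direction vector for L_1 is A_3 − B_1 = (8, 0, -12).
A_2B_3 = (2, 2, -1), A_2C_1 = (-10, 9, 5); a normal to P_1 is A_2B_3 × A_2C_1 = (19, 0, 38).
Using A_2: P_1 has equation 19x + 38z = 171.
Substitute r = (-5, 2, 13) + t(8, 0, -12) into the plane: 399 + (-304)t = 171, so t = 3/4.
Intersection: (-5, 2, 13) + (3/4)·(8, 0, -12) = (1, 2, 4).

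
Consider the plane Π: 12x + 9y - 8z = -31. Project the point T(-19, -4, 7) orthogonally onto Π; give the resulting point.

Foot = T − λn with λ = (n·T − d)/|n|² = (-320 − (-31))/289 = -1.
Foot = (-19, -4, 7) − (-1)·(12, 9, -8) = (-7, 5, -1).

(-7, 5, -1)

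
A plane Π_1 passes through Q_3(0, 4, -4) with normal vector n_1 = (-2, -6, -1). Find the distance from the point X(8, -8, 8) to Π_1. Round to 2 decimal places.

Π_1: n_1·r = n_1·Q_3 gives -2x - 6y - z = -20.
n·X − d = (-2)·(8) + (-6)·(-8) + (-1)·(8) − (-20) = 44; |n| = √41.
Distance = |44| / √41 = 44/√41 ≈ 6.87.

6.87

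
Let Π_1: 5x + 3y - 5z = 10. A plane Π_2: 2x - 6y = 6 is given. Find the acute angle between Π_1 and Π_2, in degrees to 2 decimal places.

cos θ = |n₁·n₂| / (|n₁||n₂|) = |-8| / (√59 · √40).
θ = arccos(0.16468) ≈ 80.52°.

80.52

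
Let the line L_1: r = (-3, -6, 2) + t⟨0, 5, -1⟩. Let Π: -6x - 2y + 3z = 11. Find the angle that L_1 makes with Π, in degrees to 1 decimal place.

sin θ = |n·v| / (|n||v|) = |-13| / (√49 · √26) = 0.36422.
θ ≈ 21.4°.

21.4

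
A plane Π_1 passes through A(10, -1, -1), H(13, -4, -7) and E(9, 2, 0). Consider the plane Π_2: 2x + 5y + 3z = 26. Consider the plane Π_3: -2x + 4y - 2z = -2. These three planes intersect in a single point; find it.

(10, 3, -3)

AH = (3, -3, -6), AE = (-1, 3, 1); a normal to Π_1 is AH × AE = (15, 3, 6).
Using A: Π_1 has equation 15x + 3y + 6z = 141.
Solving the 3×3 linear system 15x + 3y + 6z = 141, 2x + 5y + 3z = 26, -2x + 4y - 2z = -2 (e.g. by elimination or Cramer's rule, determinant = -228) gives (10, 3, -3).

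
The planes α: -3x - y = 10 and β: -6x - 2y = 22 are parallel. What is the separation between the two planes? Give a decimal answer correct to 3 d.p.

Rescale β by 1/2: -3x - y = 11. Then distance = |10 − 11| / √10 ≈ 0.316.

0.316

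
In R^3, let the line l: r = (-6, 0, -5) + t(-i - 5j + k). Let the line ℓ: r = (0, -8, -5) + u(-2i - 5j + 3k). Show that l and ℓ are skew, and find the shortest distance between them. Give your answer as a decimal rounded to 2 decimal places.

Common perpendicular direction n = (-1, -5, 1) × (-2, -5, 3) = (-10, 1, -5).
With w = (0, -8, -5) − (-6, 0, -5) = (6, -8, 0), w · n = -68.
Since n ≠ 0 the lines are not parallel, and w · n = -68 ≠ 0 so they do not intersect; hence they are skew.
Distance = |w · n| / |n| = |-68| / √126 ≈ 6.06.

6.06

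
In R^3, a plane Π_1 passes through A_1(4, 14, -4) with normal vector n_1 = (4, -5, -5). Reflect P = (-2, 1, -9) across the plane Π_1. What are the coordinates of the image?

(-10, 11, 1)

Π_1: n_1·r = n_1·A_1 gives 4x - 5y - 5z = -34.
λ = (n·P − d)/|n|² = (32 − (-34))/66 = 1.
Reflection = P − 2λn = (-2, 1, -9) − 2·(4, -5, -5) = (-10, 11, 1).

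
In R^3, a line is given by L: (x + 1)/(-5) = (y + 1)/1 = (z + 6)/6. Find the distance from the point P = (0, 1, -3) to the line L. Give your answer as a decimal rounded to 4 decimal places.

L has direction (-5, 1, 6) through (-1, -1, -6).
Taking (-1, -1, -6) on L with direction v = (-5, 1, 6): w = P − (-1, -1, -6) = (1, 2, 3), and w × v = (9, -21, 11).
Distance = |w × v| / |v| = √643 / √62 ≈ 3.2204.

3.2204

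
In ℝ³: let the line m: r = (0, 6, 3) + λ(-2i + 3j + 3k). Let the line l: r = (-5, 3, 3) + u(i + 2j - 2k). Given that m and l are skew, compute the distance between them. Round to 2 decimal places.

4.52

Common perpendicular direction n = (-2, 3, 3) × (1, 2, -2) = (-12, -1, -7).
With w = (-5, 3, 3) − (0, 6, 3) = (-5, -3, 0), w · n = 63.
Distance = |w · n| / |n| = |63| / √194 ≈ 4.52.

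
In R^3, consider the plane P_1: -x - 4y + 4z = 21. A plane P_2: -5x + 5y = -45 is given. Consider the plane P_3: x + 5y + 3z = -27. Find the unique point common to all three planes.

(3, -6, 0)

Solving the 3×3 linear system -x - 4y + 4z = 21, -5x + 5y = -45, x + 5y + 3z = -27 (e.g. by elimination or Cramer's rule, determinant = -195) gives (3, -6, 0).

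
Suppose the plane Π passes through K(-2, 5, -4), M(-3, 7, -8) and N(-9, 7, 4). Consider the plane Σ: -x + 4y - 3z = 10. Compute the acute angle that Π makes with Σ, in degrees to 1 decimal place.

KM = (-1, 2, -4), KN = (-7, 2, 8); a normal to Π is KM × KN = (24, 36, 12).
Using K: Π has equation 24x + 36y + 12z = 84.
cos θ = |n₁·n₂| / (|n₁||n₂|) = |84| / (√2016 · √26).
θ = arccos(0.36690) ≈ 68.5°.

68.5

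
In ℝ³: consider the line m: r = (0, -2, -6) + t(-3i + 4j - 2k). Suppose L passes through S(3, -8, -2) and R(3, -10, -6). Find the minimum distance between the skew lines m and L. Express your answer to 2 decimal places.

A direction vector for L is R − S = (0, -2, -4).
Common perpendicular direction n = (-3, 4, -2) × (0, -2, -4) = (-20, -12, 6).
With w = (3, -8, -2) − (0, -2, -6) = (3, -6, 4), w · n = 36.
Distance = |w · n| / |n| = |36| / √580 ≈ 1.49.

1.49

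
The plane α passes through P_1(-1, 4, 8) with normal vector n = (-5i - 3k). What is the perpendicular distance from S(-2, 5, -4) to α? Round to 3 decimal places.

α: n·r = n·P_1 gives -5x - 3z = -19.
n·S − d = (-5)·(-2) + (0)·(5) + (-3)·(-4) − (-19) = 41; |n| = √34.
Distance = |41| / √34 = 41/√34 ≈ 7.031.

7.031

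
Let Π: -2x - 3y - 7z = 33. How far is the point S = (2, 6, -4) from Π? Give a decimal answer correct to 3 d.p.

3.429

n·S − d = (-2)·(2) + (-3)·(6) + (-7)·(-4) − 33 = -27; |n| = √62.
Distance = |-27| / √62 = 27/√62 ≈ 3.429.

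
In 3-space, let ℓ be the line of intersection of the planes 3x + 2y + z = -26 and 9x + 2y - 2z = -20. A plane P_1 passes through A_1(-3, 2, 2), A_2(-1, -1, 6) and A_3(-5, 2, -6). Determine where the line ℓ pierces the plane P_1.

Direction of ℓ: (3, 2, 1) × (9, 2, -2) = (-6, 15, -12).
A point on ℓ: solving the two plane equations with x = 0 gives (0, -12, -2).
A_1A_2 = (2, -3, 4), A_1A_3 = (-2, 0, -8); a normal to P_1 is A_1A_2 × A_1A_3 = (24, 8, -6).
Using A_1: P_1 has equation 24x + 8y - 6z = -68.
Substitute r = (0, -12, -2) + t(-6, 15, -12) into the plane: -84 + 48t = -68, so t = 1/3.
Intersection: (0, -12, -2) + (1/3)·(-6, 15, -12) = (-2, -7, -6).

(-2, -7, -6)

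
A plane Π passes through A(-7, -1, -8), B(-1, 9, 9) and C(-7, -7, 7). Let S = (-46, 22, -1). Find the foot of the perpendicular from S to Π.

(-4, 7, -7)

AB = (6, 10, 17), AC = (0, -6, 15); a normal to Π is AB × AC = (252, -90, -36).
Using A: Π has equation 252x - 90y - 36z = -1386.
Foot = S − λn with λ = (n·S − d)/|n|² = (-13536 − (-1386))/72900 = -1/6.
Foot = (-46, 22, -1) − (-1/6)·(252, -90, -36) = (-4, 7, -7).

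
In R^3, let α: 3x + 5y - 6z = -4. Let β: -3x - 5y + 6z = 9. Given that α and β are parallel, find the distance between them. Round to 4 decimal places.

0.5976

Rescale β by 1/(-1): 3x + 5y - 6z = -9. Then distance = |-4 − (-9)| / √70 ≈ 0.5976.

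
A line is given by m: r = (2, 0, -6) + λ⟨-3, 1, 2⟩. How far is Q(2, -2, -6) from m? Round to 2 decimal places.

Taking (2, 0, -6) on m with direction v = (-3, 1, 2): w = Q − (2, 0, -6) = (0, -2, 0), and w × v = (-4, 0, -6).
Distance = |w × v| / |v| = √52 / √14 ≈ 1.93.

1.93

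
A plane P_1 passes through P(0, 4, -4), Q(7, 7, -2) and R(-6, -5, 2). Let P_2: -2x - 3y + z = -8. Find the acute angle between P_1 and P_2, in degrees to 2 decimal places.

PQ = (7, 3, 2), PR = (-6, -9, 6); a normal to P_1 is PQ × PR = (36, -54, -45).
Using P: P_1 has equation 36x - 54y - 45z = -36.
cos θ = |n₁·n₂| / (|n₁||n₂|) = |45| / (√6237 · √14).
θ = arccos(0.15229) ≈ 81.24°.

81.24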